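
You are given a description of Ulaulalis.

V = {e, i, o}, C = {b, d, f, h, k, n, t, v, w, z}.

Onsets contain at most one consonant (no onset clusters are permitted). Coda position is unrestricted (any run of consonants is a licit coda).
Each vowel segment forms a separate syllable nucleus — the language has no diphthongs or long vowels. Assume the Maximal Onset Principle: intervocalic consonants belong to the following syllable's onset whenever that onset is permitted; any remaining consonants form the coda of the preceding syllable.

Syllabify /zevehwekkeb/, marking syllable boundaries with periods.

ze.veh.wek.keb

Nuclei (vowels): e, e, e, e → 4 syllables.
V1 /e/ – V2 /e/: /v/ → onset of the next syllable (single consonants are always licit onsets).
V2 /e/ – V3 /e/: cluster /hw/ — the longest permitted-onset suffix is /w/; onset = /w/, preceding coda = /h/.
V3 /e/ – V4 /e/: /kk/ splits as /k/ + /k/ (/k/ is the longest suffix that is a licit onset).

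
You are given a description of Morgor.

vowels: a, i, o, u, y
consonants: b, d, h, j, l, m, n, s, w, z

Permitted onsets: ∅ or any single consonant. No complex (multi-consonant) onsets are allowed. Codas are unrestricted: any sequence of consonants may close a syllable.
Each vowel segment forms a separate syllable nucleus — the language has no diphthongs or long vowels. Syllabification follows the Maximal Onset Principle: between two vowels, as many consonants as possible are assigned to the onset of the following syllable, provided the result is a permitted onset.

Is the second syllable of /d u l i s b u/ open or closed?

closed

Nuclei (vowels): u, i, u → 3 syllables.
V1 /u/ – V2 /i/: /l/ → onset of the next syllable (single consonants are always licit onsets).
V2 /i/ – V3 /u/: /sb/; trying suffixes from longest down, /b/ is the first permitted one, so coda /s/ | onset /b/.
So the parse is du.lis.bu.
Syllable 2 is /lis/ with coda /s/, so it is closed.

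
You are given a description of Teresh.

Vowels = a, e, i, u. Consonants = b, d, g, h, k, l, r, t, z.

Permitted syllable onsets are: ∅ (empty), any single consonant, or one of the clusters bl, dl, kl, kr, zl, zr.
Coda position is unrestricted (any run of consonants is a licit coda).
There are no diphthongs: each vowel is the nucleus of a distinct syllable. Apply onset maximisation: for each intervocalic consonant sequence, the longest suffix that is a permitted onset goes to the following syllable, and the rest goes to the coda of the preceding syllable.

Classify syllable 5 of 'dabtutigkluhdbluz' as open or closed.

Vowels present: a, u, i, u, u; each is a nucleus, giving 5 syllables.
Between /a/ (V1) and /u/ (V2): /bt/; trying suffixes from longest down, /t/ is the first permitted one, so coda /b/ | onset /t/.
Between /u/ (V2) and /i/ (V3): just /t/ — single C goes to the following onset.
Between /i/ (V3) and /u/ (V4): /gkl/; trying suffixes from longest down, /kl/ is the first permitted one, so coda /g/ | onset /kl/.
Between /u/ (V4) and /u/ (V5): /hdbl/ — longest licit onset from the right is /bl/, leaving /hd/ as coda.
Syllabification: dab.tu.tig.kluhd.bluz.
Syllable 5 is /bluz/ with coda /z/, so it is closed.

closed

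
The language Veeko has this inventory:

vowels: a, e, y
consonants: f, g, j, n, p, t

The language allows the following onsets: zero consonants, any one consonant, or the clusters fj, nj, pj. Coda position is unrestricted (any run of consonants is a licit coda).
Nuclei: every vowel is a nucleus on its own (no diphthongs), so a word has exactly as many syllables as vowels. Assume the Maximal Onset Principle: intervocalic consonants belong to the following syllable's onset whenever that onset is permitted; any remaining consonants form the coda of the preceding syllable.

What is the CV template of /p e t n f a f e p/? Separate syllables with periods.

Nuclei (vowels): e, a, e → 3 syllables.
σ1/σ2 boundary: /tnf/; trying suffixes from longest down, /f/ is the first permitted one, so coda /tn/ | onset /f/.
σ2/σ3 boundary: /f/ → onset of the next syllable (single consonants are always licit onsets).
So the parse is petn.fa.fep.
Mapping each syllable to C/V: /petn/ → CVCC, /fa/ → CV, /fep/ → CVC.

CVCC.CV.CVC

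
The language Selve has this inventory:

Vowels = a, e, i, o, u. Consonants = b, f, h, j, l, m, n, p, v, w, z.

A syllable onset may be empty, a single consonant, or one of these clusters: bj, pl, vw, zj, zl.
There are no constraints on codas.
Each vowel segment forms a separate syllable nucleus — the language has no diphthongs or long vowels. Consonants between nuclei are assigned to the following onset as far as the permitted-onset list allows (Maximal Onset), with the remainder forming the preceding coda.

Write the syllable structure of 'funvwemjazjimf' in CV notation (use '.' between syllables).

Vowels present: u, e, a, i; each is a nucleus, giving 4 syllables.
σ1/σ2 boundary: /nvw/ splits as /n/ + /vw/ (/vw/ is the longest suffix that is a licit onset).
σ2/σ3 boundary: /mj/ — longest licit onset from the right is /j/, leaving /m/ as coda.
σ3/σ4 boundary: /zj/ is a licit onset in full, so it all attaches to the next syllable.
Syllabification: fun.vwem.ja.zjimf.
Mapping each syllable to C/V: /fun/ → CVC, /vwem/ → CCVC, /ja/ → CV, /zjimf/ → CCVCC.

CVC.CCVC.CV.CCVCC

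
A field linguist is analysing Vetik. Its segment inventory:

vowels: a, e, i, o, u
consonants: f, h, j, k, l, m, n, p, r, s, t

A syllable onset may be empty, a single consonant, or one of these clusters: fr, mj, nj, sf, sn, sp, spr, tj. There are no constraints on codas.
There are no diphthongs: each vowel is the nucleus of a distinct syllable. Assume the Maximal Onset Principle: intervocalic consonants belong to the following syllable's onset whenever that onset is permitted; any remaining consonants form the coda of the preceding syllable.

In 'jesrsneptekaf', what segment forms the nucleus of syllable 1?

Vowels present: e, e, e, a; each is a nucleus, giving 4 syllables.
The first nucleus (vowel 1 from the left) is /e/.

e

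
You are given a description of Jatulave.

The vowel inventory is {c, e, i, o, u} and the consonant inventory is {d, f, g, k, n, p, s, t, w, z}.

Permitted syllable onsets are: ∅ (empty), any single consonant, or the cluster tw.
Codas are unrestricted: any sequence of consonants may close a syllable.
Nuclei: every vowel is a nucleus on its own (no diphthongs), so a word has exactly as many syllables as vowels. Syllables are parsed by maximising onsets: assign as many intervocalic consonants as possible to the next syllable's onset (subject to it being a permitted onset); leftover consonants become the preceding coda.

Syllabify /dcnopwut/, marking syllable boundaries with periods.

dc.nop.wut

The vowels are c, o, u — 3 nuclei, so 3 syllables.
V1 /c/ – V2 /o/: /n/ is a single consonant, so it becomes the next onset.
V2 /o/ – V3 /u/: /pw/; trying suffixes from longest down, /w/ is the first permitted one, so coda /p/ | onset /w/.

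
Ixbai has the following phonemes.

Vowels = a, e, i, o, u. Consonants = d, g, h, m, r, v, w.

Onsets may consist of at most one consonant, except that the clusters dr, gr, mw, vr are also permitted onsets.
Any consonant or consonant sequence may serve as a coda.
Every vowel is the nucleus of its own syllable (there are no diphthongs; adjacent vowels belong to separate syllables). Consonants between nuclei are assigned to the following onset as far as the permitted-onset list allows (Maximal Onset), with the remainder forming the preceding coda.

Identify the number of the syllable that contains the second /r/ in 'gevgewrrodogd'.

3

Nuclei (vowels): e, e, o, o → 4 syllables.
V1 /e/ – V2 /e/: /vg/ splits as /v/ + /g/ (/g/ is the longest suffix that is a licit onset).
V2 /e/ – V3 /o/: /wrr/; trying suffixes from longest down, /r/ is the first permitted one, so coda /wr/ | onset /r/.
V3 /o/ – V4 /o/: /d/ is a single consonant, so it becomes the next onset.
Syllabification: gev.gewr.ro.dogd.
The second /r/ is in the onset of syllable 3 (/ro/).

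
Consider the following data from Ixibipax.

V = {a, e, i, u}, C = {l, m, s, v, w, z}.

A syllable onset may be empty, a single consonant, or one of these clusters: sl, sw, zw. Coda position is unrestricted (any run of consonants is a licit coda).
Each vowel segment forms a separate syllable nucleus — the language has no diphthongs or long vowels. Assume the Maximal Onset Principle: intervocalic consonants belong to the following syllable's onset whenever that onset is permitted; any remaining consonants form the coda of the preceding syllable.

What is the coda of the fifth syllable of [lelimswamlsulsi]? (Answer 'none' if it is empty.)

Nuclei (vowels): e, i, a, u, i → 5 syllables.
σ1/σ2 boundary: /l/ → onset of the next syllable (single consonants are always licit onsets).
σ2/σ3 boundary: /msw/; trying suffixes from longest down, /sw/ is the first permitted one, so coda /m/ | onset /sw/.
σ3/σ4 boundary: /mls/ splits as /ml/ + /s/ (/s/ is the longest suffix that is a licit onset).
σ4/σ5 boundary: /ls/; trying suffixes from longest down, /s/ is the first permitted one, so coda /l/ | onset /s/.
Syllabification: le.lim.swaml.sul.si.
Syllable 5 is /si/: onset /s/, nucleus /i/, coda ∅.

none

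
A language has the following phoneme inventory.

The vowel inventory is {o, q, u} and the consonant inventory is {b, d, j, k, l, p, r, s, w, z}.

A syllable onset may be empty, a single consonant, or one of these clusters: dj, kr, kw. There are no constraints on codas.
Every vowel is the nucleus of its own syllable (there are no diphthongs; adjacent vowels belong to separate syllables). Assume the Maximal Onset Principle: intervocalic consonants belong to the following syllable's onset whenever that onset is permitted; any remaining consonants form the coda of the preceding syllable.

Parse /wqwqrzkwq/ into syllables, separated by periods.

The vowels are q, q, q — 3 nuclei, so 3 syllables.
Between /q/ (V1) and /q/ (V2): /w/ is a single consonant, so it becomes the next onset.
Between /q/ (V2) and /q/ (V3): /rzkw/ — longest licit onset from the right is /kw/, leaving /rz/ as coda.

wq.wqrz.kwq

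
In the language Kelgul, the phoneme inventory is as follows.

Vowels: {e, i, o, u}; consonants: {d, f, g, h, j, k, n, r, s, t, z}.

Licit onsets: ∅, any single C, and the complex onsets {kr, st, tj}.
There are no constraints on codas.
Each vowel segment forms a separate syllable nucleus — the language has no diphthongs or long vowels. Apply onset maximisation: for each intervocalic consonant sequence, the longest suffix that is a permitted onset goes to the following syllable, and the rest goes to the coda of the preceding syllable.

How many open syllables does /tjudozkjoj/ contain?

The vowels are u, o, o — 3 nuclei, so 3 syllables.
σ1/σ2 boundary: /d/ is a single consonant, so it becomes the next onset.
σ2/σ3 boundary: /zkj/ — longest licit onset from the right is /j/, leaving /zk/ as coda.
So the parse is tju.dozk.joj.
Classifying each syllable: /tju/ (open), /dozk/ (closed), /joj/ (closed).
Open syllables: 1.

1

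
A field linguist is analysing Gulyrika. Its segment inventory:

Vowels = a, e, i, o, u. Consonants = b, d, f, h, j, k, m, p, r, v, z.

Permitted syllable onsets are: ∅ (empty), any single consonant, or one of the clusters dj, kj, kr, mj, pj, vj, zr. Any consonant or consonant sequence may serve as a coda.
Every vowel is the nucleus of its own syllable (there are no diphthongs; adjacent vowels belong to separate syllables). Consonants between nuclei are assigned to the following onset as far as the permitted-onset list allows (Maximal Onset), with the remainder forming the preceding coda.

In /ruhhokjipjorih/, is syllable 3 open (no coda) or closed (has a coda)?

open

Nuclei (vowels): u, o, i, o, i → 5 syllables.
σ1/σ2 boundary: /hh/ — longest licit onset from the right is /h/, leaving /h/ as coda.
σ2/σ3 boundary: /kj/ — entire cluster is a permitted onset → onset /kj/, coda ∅.
σ3/σ4 boundary: cluster /pj/ — /pj/ is itself a permitted onset, so the whole cluster goes right; preceding coda = ∅.
σ4/σ5 boundary: /r/ → onset of the next syllable (single consonants are always licit onsets).
Putting it together: ruh.ho.kji.pjo.rih.
Syllable 3 is /kji/; it ends in its nucleus with no coda, so it is open.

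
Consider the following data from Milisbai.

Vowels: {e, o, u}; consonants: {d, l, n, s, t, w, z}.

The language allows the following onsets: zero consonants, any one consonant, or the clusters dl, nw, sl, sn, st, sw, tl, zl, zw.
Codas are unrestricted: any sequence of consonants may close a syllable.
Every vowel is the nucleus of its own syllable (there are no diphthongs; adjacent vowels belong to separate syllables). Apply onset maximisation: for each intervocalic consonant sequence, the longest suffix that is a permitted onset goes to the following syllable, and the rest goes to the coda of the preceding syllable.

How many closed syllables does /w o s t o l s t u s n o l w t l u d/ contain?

Nuclei (vowels): o, o, u, o, u → 5 syllables.
Between /o/ (V1) and /o/ (V2): /st/ is a licit onset in full, so it all attaches to the next syllable.
Between /o/ (V2) and /u/ (V3): cluster /lst/ — the longest permitted-onset suffix is /st/; onset = /st/, preceding coda = /l/.
Between /u/ (V3) and /o/ (V4): cluster /sn/ — /sn/ is itself a permitted onset, so the whole cluster goes right; preceding coda = ∅.
Between /o/ (V4) and /u/ (V5): cluster /lwtl/ — the longest permitted-onset suffix is /tl/; onset = /tl/, preceding coda = /lw/.
Syllabification: wo.stol.stu.snolw.tlud.
Classifying each syllable: /wo/ (open), /stol/ (closed), /stu/ (open), /snolw/ (closed), /tlud/ (closed).
Closed syllables: 3.

3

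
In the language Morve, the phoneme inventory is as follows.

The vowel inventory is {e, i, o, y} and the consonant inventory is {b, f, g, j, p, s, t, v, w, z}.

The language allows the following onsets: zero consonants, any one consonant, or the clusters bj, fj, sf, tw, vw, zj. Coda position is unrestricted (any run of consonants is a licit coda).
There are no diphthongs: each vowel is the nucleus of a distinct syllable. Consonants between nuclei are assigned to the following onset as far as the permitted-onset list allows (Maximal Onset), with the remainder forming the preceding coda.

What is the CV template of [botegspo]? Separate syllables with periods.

CV.CVCC.CV

Nuclei (vowels): o, e, o → 3 syllables.
σ1/σ2 boundary: /t/ → onset of the next syllable (single consonants are always licit onsets).
σ2/σ3 boundary: /gsp/ — longest licit onset from the right is /p/, leaving /gs/ as coda.
Syllabification: bo.tegs.po.
Mapping each syllable to C/V: /bo/ → CV, /tegs/ → CVCC, /po/ → CV.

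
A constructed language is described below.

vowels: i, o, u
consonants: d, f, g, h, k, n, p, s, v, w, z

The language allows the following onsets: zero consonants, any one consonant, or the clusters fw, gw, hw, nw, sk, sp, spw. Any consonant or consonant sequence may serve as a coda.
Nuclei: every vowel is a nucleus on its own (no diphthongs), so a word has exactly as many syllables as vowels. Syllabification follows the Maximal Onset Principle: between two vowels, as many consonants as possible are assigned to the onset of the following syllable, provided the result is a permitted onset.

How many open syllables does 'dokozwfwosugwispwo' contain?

5

The vowels are o, o, o, u, i, o — 6 nuclei, so 6 syllables.
Between /o/ (V1) and /o/ (V2): just /k/ — single C goes to the following onset.
Between /o/ (V2) and /o/ (V3): /zwfw/ — longest licit onset from the right is /fw/, leaving /zw/ as coda.
Between /o/ (V3) and /u/ (V4): just /s/ — single C goes to the following onset.
Between /u/ (V4) and /i/ (V5): cluster /gw/ — /gw/ is itself a permitted onset, so the whole cluster goes right; preceding coda = ∅.
Between /i/ (V5) and /o/ (V6): /spw/ — entire cluster is a permitted onset → onset /spw/, coda ∅.
Putting it together: do.kozw.fwo.su.gwi.spwo.
Classifying each syllable: /do/ (open), /kozw/ (closed), /fwo/ (open), /su/ (open), /gwi/ (open), /spwo/ (open).
Open syllables: 5.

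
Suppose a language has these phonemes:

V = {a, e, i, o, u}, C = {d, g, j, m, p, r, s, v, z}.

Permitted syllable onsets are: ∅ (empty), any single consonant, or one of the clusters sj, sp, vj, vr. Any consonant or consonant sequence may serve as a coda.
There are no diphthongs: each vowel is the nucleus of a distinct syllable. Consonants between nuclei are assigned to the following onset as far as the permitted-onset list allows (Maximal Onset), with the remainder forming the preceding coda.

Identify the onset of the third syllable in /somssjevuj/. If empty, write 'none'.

Vowels present: o, e, u; each is a nucleus, giving 3 syllables.
σ1/σ2 boundary: /mssj/; trying suffixes from longest down, /sj/ is the first permitted one, so coda /ms/ | onset /sj/.
σ2/σ3 boundary: just /v/ — single C goes to the following onset.
Syllabification: soms.sje.vuj.
Syllable 3 is /vuj/: onset /v/, nucleus /u/, coda /j/.

v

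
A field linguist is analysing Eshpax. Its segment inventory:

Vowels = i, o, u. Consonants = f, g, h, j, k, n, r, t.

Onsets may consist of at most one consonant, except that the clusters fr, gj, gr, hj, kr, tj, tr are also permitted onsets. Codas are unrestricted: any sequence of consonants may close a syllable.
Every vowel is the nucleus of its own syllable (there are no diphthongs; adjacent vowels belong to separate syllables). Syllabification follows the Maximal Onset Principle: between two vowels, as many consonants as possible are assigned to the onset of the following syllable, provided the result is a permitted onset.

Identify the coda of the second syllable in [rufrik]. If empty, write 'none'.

k

Nuclei (vowels): u, i → 2 syllables.
σ1/σ2 boundary: cluster /fr/ — /fr/ is itself a permitted onset, so the whole cluster goes right; preceding coda = ∅.
Result: ru.frik.
Syllable 2 is /frik/: onset /fr/, nucleus /i/, coda /k/.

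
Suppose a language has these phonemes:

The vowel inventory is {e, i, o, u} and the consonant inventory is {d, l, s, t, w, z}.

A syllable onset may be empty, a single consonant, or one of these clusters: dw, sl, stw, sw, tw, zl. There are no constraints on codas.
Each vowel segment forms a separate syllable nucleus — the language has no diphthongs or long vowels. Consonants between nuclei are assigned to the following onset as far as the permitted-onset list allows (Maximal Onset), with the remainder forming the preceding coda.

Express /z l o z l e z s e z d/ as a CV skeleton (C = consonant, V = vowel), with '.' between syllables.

Vowels present: o, e, e; each is a nucleus, giving 3 syllables.
V1 /o/ – V2 /e/: /zl/ is a licit onset in full, so it all attaches to the next syllable.
V2 /e/ – V3 /e/: /zs/ — longest licit onset from the right is /s/, leaving /z/ as coda.
So the parse is zlo.zlez.sezd.
Mapping each syllable to C/V: /zlo/ → CCV, /zlez/ → CCVC, /sezd/ → CVCC.

CCV.CCVC.CVCC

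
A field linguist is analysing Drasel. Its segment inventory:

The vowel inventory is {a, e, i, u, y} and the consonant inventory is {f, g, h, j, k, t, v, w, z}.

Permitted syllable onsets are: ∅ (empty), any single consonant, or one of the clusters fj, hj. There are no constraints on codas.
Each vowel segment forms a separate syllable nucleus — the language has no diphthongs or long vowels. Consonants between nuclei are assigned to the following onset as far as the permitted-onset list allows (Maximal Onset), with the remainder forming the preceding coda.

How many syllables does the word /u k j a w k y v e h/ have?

4

Vowels present: u, a, y, e; each is a nucleus, giving 4 syllables.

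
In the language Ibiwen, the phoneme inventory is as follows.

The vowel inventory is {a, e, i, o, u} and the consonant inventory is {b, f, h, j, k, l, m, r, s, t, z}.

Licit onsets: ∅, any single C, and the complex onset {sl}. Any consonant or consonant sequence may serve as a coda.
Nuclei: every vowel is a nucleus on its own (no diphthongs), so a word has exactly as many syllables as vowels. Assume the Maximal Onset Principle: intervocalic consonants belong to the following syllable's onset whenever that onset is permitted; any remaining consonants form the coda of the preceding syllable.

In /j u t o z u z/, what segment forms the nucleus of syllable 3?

u

The vowels are u, o, u — 3 nuclei, so 3 syllables.
The third nucleus (vowel 3 from the left) is /u/.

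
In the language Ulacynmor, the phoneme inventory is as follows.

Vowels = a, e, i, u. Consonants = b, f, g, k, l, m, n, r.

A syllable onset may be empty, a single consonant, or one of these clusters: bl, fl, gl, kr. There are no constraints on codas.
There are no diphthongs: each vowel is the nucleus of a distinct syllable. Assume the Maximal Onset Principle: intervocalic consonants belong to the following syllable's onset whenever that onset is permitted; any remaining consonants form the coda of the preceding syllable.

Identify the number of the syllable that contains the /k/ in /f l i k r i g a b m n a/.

2

Vowels present: i, i, a, a; each is a nucleus, giving 4 syllables.
/i…i/ gap (V1→V2): /kr/ is a licit onset in full, so it all attaches to the next syllable.
/i…a/ gap (V2→V3): /g/ is a single consonant, so it becomes the next onset.
/a…a/ gap (V3→V4): cluster /bmn/ — the longest permitted-onset suffix is /n/; onset = /n/, preceding coda = /bm/.
Syllabification: fli.kri.gabm.na.
The /k/ is in the onset of syllable 2 (/kri/).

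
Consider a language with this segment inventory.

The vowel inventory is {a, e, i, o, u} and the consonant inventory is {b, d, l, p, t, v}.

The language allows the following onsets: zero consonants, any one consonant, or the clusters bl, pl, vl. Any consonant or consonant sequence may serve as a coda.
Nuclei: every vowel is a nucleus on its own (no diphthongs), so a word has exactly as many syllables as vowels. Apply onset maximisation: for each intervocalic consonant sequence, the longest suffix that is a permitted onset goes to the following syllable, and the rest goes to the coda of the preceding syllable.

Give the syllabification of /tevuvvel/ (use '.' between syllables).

Nuclei (vowels): e, u, e → 3 syllables.
V1 /e/ – V2 /u/: /v/ → onset of the next syllable (single consonants are always licit onsets).
V2 /u/ – V3 /e/: /vv/; trying suffixes from longest down, /v/ is the first permitted one, so coda /v/ | onset /v/.

te.vuv.vel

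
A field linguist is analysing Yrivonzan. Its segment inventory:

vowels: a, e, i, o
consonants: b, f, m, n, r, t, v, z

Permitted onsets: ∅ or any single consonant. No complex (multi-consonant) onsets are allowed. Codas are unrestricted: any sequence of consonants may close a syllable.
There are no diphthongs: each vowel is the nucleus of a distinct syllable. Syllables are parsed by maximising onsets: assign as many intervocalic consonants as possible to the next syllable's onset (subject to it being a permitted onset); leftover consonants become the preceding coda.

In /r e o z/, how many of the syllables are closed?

Vowels present: e, o; each is a nucleus, giving 2 syllables.
Between /e/ (V1) and /o/ (V2): nothing intervenes; syllable break is V.V.
So the parse is re.oz.
Classifying each syllable: /re/ (open), /oz/ (closed).
Closed syllables: 1.

1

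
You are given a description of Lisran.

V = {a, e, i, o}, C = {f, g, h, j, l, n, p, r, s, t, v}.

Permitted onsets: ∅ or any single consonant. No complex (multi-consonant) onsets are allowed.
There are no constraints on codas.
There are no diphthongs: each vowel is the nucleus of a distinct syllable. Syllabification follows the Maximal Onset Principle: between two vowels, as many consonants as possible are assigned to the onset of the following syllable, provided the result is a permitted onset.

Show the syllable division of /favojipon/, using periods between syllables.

Vowels present: a, o, i, o; each is a nucleus, giving 4 syllables.
/a…o/ gap (V1→V2): /v/ → onset of the next syllable (single consonants are always licit onsets).
/o…i/ gap (V2→V3): /j/ is a single consonant, so it becomes the next onset.
/i…o/ gap (V3→V4): /p/ → onset of the next syllable (single consonants are always licit onsets).

fa.vo.ji.pon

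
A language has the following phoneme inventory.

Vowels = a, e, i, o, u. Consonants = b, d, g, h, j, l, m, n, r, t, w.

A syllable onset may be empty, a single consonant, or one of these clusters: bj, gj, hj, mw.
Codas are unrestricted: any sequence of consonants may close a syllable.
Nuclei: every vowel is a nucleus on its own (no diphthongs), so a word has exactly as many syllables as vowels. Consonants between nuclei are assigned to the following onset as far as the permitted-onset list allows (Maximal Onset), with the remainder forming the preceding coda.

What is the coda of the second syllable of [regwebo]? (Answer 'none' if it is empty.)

none

Nuclei (vowels): e, e, o → 3 syllables.
σ1/σ2 boundary: /gw/ — longest licit onset from the right is /w/, leaving /g/ as coda.
σ2/σ3 boundary: /b/ is a single consonant, so it becomes the next onset.
Syllabification: reg.we.bo.
Syllable 2 is /we/: onset /w/, nucleus /e/, coda ∅.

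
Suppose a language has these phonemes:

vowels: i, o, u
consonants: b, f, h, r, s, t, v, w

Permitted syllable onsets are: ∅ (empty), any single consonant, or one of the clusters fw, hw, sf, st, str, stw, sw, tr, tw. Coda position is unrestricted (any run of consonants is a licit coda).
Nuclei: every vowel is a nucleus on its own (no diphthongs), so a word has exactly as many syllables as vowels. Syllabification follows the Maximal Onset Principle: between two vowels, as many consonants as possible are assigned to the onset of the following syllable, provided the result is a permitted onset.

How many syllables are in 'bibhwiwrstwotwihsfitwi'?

6

The vowels are i, i, o, i, i, i — 6 nuclei, so 6 syllables.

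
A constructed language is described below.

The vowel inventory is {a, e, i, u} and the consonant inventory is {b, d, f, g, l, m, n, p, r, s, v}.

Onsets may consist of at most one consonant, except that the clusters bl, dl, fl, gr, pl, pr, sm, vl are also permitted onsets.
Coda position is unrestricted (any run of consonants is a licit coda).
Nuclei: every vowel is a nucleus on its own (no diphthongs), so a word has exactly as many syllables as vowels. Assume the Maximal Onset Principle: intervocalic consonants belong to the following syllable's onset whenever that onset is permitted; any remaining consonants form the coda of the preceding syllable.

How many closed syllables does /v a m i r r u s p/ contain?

2

Nuclei (vowels): a, i, u → 3 syllables.
σ1/σ2 boundary: /m/ is a single consonant, so it becomes the next onset.
σ2/σ3 boundary: /rr/ — longest licit onset from the right is /r/, leaving /r/ as coda.
Result: va.mir.rusp.
Classifying each syllable: /va/ (open), /mir/ (closed), /rusp/ (closed).
Closed syllables: 2.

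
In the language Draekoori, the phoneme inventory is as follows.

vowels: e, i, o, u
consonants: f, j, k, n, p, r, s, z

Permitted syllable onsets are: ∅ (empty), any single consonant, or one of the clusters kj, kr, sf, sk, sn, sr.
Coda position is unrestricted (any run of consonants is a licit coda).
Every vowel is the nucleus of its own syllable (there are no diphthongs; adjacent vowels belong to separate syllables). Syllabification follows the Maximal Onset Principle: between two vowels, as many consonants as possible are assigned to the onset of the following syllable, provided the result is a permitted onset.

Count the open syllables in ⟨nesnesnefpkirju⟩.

3

Vowels present: e, e, e, i, u; each is a nucleus, giving 5 syllables.
/e…e/ gap (V1→V2): /sn/ is a licit onset in full, so it all attaches to the next syllable.
/e…e/ gap (V2→V3): /sn/ is a licit onset in full, so it all attaches to the next syllable.
/e…i/ gap (V3→V4): /fpk/; trying suffixes from longest down, /k/ is the first permitted one, so coda /fp/ | onset /k/.
/i…u/ gap (V4→V5): /rj/ — longest licit onset from the right is /j/, leaving /r/ as coda.
Result: ne.sne.snefp.kir.ju.
Classifying each syllable: /ne/ (open), /sne/ (open), /snefp/ (closed), /kir/ (closed), /ju/ (open).
Open syllables: 3.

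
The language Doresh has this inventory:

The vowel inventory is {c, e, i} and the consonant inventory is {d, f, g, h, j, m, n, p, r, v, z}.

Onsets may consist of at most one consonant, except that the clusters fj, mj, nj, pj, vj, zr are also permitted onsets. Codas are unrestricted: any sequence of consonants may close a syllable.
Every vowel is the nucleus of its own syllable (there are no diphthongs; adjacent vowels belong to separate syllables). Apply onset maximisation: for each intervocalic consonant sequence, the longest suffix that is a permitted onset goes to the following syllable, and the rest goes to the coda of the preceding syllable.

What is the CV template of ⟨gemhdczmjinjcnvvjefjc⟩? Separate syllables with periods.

The vowels are e, c, i, c, e, c — 6 nuclei, so 6 syllables.
Between /e/ (V1) and /c/ (V2): cluster /mhd/ — the longest permitted-onset suffix is /d/; onset = /d/, preceding coda = /mh/.
Between /c/ (V2) and /i/ (V3): cluster /zmj/ — the longest permitted-onset suffix is /mj/; onset = /mj/, preceding coda = /z/.
Between /i/ (V3) and /c/ (V4): /nj/ is a licit onset in full, so it all attaches to the next syllable.
Between /c/ (V4) and /e/ (V5): cluster /nvvj/ — the longest permitted-onset suffix is /vj/; onset = /vj/, preceding coda = /nv/.
Between /e/ (V5) and /c/ (V6): cluster /fj/ — /fj/ is itself a permitted onset, so the whole cluster goes right; preceding coda = ∅.
So the parse is gemh.dcz.mji.njcnv.vje.fjc.
Mapping each syllable to C/V: /gemh/ → CVCC, /dcz/ → CVC, /mji/ → CCV, /njcnv/ → CCVCC, /vje/ → CCV, /fjc/ → CCV.

CVCC.CVC.CCV.CCVCC.CCV.CCV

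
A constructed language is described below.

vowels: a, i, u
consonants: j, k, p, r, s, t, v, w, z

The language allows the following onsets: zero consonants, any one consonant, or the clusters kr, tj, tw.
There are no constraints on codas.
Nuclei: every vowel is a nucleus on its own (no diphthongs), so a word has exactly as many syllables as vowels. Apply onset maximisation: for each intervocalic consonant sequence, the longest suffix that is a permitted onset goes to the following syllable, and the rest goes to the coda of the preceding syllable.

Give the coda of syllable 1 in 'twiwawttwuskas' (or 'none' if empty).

none

The vowels are i, a, u, a — 4 nuclei, so 4 syllables.
Between /i/ (V1) and /a/ (V2): /w/ is a single consonant, so it becomes the next onset.
Between /a/ (V2) and /u/ (V3): /wttw/ splits as /wt/ + /tw/ (/tw/ is the longest suffix that is a licit onset).
Between /u/ (V3) and /a/ (V4): /sk/ — longest licit onset from the right is /k/, leaving /s/ as coda.
So the parse is twi.wawt.twus.kas.
Syllable 1 is /twi/: onset /tw/, nucleus /i/, coda ∅.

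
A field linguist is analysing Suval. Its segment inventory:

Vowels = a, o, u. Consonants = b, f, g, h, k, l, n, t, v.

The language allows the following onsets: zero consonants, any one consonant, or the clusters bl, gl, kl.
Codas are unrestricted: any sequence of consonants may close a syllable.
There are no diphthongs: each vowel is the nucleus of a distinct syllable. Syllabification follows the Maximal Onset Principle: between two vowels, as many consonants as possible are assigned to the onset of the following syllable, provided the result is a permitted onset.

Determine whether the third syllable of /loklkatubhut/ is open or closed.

closed

Vowels present: o, a, u, u; each is a nucleus, giving 4 syllables.
V1 /o/ – V2 /a/: cluster /klk/ — the longest permitted-onset suffix is /k/; onset = /k/, preceding coda = /kl/.
V2 /a/ – V3 /u/: /t/ → onset of the next syllable (single consonants are always licit onsets).
V3 /u/ – V4 /u/: /bh/ — longest licit onset from the right is /h/, leaving /b/ as coda.
Putting it together: lokl.ka.tub.hut.
Syllable 3 is /tub/ with coda /b/, so it is closed.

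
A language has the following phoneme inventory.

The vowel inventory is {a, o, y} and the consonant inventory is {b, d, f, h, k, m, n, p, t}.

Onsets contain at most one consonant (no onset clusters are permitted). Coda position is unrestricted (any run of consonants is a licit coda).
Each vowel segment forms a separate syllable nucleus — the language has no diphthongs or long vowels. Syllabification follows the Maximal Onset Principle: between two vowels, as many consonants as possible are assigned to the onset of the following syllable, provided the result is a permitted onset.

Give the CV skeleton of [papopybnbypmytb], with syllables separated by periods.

CV.CV.CVCC.CVC.CVCC

The vowels are a, o, y, y, y — 5 nuclei, so 5 syllables.
/a…o/ gap (V1→V2): /p/ is a single consonant, so it becomes the next onset.
/o…y/ gap (V2→V3): just /p/ — single C goes to the following onset.
/y…y/ gap (V3→V4): /bnb/ — longest licit onset from the right is /b/, leaving /bn/ as coda.
/y…y/ gap (V4→V5): /pm/ — longest licit onset from the right is /m/, leaving /p/ as coda.
So the parse is pa.po.pybn.byp.mytb.
Mapping each syllable to C/V: /pa/ → CV, /po/ → CV, /pybn/ → CVCC, /byp/ → CVC, /mytb/ → CVCC.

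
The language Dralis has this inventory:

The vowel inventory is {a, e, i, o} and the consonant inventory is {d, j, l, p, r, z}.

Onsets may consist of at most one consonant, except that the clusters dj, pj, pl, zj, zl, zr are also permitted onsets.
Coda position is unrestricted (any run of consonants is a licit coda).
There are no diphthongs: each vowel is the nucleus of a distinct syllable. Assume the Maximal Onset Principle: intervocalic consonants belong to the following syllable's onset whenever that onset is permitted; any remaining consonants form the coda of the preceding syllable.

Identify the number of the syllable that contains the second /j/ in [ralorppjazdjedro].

4

The vowels are a, o, a, e, o — 5 nuclei, so 5 syllables.
V1 /a/ – V2 /o/: just /l/ — single C goes to the following onset.
V2 /o/ – V3 /a/: cluster /rppj/ — the longest permitted-onset suffix is /pj/; onset = /pj/, preceding coda = /rp/.
V3 /a/ – V4 /e/: /zdj/; trying suffixes from longest down, /dj/ is the first permitted one, so coda /z/ | onset /dj/.
V4 /e/ – V5 /o/: cluster /dr/ — the longest permitted-onset suffix is /r/; onset = /r/, preceding coda = /d/.
Result: ra.lorp.pjaz.djed.ro.
The second /j/ is in the onset of syllable 4 (/djed/).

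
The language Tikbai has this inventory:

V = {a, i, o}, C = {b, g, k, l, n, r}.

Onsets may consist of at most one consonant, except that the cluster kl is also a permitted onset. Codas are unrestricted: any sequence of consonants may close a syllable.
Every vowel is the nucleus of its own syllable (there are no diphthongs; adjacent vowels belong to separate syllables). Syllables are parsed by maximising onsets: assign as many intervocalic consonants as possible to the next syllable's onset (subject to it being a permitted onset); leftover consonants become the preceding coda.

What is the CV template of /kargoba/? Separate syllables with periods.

The vowels are a, o, a — 3 nuclei, so 3 syllables.
/a…o/ gap (V1→V2): /rg/; trying suffixes from longest down, /g/ is the first permitted one, so coda /r/ | onset /g/.
/o…a/ gap (V2→V3): /b/ → onset of the next syllable (single consonants are always licit onsets).
So the parse is kar.go.ba.
Mapping each syllable to C/V: /kar/ → CVC, /go/ → CV, /ba/ → CV.

CVC.CV.CV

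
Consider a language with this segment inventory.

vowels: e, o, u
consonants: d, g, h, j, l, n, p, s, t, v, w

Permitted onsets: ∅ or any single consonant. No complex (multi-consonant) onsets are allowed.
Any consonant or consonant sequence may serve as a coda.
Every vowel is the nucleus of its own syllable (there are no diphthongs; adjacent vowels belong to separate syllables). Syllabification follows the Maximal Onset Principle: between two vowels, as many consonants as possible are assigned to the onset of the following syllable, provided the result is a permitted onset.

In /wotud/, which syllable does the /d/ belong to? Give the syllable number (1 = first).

Vowels present: o, u; each is a nucleus, giving 2 syllables.
/o…u/ gap (V1→V2): /t/ is a single consonant, so it becomes the next onset.
Result: wo.tud.
The /d/ is in the coda of syllable 2 (/tud/).

2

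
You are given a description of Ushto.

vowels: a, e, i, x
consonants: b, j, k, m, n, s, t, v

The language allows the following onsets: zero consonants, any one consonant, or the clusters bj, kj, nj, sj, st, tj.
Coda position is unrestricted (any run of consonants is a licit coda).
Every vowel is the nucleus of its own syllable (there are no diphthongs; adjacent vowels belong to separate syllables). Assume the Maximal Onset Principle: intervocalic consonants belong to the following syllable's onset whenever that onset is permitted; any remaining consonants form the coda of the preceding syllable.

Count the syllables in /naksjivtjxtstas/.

The vowels are a, i, x, a — 4 nuclei, so 4 syllables.

4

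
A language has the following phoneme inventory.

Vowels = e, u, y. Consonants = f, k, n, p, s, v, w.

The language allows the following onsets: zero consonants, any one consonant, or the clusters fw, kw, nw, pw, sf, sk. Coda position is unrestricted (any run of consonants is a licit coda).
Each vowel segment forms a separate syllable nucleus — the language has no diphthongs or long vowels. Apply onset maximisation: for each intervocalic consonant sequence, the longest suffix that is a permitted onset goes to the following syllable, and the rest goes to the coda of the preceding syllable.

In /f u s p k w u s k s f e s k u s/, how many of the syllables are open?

1

Nuclei (vowels): u, u, e, u → 4 syllables.
V1 /u/ – V2 /u/: /spkw/ splits as /sp/ + /kw/ (/kw/ is the longest suffix that is a licit onset).
V2 /u/ – V3 /e/: /sksf/; trying suffixes from longest down, /sf/ is the first permitted one, so coda /sk/ | onset /sf/.
V3 /e/ – V4 /u/: /sk/ is a licit onset in full, so it all attaches to the next syllable.
Syllabification: fusp.kwusk.sfe.skus.
Classifying each syllable: /fusp/ (closed), /kwusk/ (closed), /sfe/ (open), /skus/ (closed).
Open syllables: 1.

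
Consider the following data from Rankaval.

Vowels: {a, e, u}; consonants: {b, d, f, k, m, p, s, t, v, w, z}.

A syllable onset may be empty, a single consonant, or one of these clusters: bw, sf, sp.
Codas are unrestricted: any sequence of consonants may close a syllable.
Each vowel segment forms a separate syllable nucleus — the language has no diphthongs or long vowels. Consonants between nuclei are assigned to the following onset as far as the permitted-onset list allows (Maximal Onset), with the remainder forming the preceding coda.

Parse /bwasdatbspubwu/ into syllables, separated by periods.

Vowels present: a, a, u, u; each is a nucleus, giving 4 syllables.
/a…a/ gap (V1→V2): /sd/ — longest licit onset from the right is /d/, leaving /s/ as coda.
/a…u/ gap (V2→V3): /tbsp/ splits as /tb/ + /sp/ (/sp/ is the longest suffix that is a licit onset).
/u…u/ gap (V3→V4): /bw/ — entire cluster is a permitted onset → onset /bw/, coda ∅.

bwas.datb.spu.bwu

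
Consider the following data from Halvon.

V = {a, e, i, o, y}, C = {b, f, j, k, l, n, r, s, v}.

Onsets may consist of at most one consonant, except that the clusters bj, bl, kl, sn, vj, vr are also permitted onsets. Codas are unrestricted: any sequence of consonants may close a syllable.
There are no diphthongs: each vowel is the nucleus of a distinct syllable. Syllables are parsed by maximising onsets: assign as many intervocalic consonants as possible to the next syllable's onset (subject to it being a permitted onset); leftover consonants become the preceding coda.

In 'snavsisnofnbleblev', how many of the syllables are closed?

3

Nuclei (vowels): a, i, o, e, e → 5 syllables.
V1 /a/ – V2 /i/: /vs/ — longest licit onset from the right is /s/, leaving /v/ as coda.
V2 /i/ – V3 /o/: /sn/ — entire cluster is a permitted onset → onset /sn/, coda ∅.
V3 /o/ – V4 /e/: /fnbl/ splits as /fn/ + /bl/ (/bl/ is the longest suffix that is a licit onset).
V4 /e/ – V5 /e/: cluster /bl/ — /bl/ is itself a permitted onset, so the whole cluster goes right; preceding coda = ∅.
Result: snav.si.snofn.ble.blev.
Classifying each syllable: /snav/ (closed), /si/ (open), /snofn/ (closed), /ble/ (open), /blev/ (closed).
Closed syllables: 3.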